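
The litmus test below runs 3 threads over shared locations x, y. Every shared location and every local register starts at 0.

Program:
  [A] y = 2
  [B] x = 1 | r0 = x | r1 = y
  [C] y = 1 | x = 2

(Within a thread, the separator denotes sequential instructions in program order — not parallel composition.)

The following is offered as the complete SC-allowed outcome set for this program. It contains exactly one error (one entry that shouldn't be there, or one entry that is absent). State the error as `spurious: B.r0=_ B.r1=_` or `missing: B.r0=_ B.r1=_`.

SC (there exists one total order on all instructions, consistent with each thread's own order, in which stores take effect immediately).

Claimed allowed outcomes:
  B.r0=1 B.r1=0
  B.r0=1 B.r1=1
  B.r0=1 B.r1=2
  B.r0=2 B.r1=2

missing: B.r0=2 B.r1=1

outcome vector order: (B.r0,B.r1)
SC (5): 10; 11; 12; 21; 22
SC∖claimed = {21}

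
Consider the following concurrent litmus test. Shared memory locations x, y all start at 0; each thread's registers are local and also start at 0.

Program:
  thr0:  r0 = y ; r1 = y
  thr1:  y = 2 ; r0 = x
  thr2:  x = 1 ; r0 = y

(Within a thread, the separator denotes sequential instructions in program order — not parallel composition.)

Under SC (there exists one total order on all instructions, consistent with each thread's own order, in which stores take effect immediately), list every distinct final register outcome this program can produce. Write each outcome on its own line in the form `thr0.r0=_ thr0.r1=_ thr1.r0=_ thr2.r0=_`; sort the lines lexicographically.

outcome vector order: (thr0.r0,thr0.r1,thr1.r0,thr2.r0)
|SC outcomes| = 9

thr0.r0=0 thr0.r1=0 thr1.r0=0 thr2.r0=2
thr0.r0=0 thr0.r1=0 thr1.r0=1 thr2.r0=0
thr0.r0=0 thr0.r1=0 thr1.r0=1 thr2.r0=2
thr0.r0=0 thr0.r1=2 thr1.r0=0 thr2.r0=2
thr0.r0=0 thr0.r1=2 thr1.r0=1 thr2.r0=0
thr0.r0=0 thr0.r1=2 thr1.r0=1 thr2.r0=2
thr0.r0=2 thr0.r1=2 thr1.r0=0 thr2.r0=2
thr0.r0=2 thr0.r1=2 thr1.r0=1 thr2.r0=0
thr0.r0=2 thr0.r1=2 thr1.r0=1 thr2.r0=2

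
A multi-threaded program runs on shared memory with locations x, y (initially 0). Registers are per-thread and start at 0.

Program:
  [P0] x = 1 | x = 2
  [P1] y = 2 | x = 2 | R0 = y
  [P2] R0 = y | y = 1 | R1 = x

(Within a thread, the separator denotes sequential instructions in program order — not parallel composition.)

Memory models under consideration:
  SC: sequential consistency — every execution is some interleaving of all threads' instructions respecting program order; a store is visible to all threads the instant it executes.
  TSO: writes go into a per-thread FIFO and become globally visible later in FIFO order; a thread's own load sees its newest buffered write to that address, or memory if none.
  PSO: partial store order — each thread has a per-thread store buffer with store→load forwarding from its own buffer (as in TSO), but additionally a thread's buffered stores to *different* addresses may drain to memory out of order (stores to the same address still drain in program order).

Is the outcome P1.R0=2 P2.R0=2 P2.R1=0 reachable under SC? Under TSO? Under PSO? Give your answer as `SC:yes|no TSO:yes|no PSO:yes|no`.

outcome vector order: (P1.R0,P2.R0,P2.R1)
SC: 11 outcomes — {<1 0 0>, <1 0 1>, <1 0 2>, <1 2 0>, <1 2 1>, <1 2 2>, <2 0 0>, <2 0 1>, <2 0 2>, <2 2 1>, <2 2 2>}
TSO: 12 outcomes — {<1 0 0>, <1 0 1>, <1 0 2>, <1 2 0>, <1 2 1>, <1 2 2>, <2 0 0>, <2 0 1>, <2 0 2>, <2 2 0>, <2 2 1>, <2 2 2>}
PSO: 12 outcomes — {<1 0 0>, <1 0 1>, <1 0 2>, <1 2 0>, <1 2 1>, <1 2 2>, <2 0 0>, <2 0 1>, <2 0 2>, <2 2 0>, <2 2 1>, <2 2 2>}
target <2 2 0> ∈ {TSO,PSO}

SC:no TSO:yes PSO:yes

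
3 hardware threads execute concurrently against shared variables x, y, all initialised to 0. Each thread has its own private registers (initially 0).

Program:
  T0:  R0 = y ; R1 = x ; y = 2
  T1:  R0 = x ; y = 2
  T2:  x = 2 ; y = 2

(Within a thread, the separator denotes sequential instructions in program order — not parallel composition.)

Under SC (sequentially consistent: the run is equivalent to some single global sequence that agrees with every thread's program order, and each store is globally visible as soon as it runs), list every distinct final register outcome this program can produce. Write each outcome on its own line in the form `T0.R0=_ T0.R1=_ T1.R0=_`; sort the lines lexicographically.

T0.R0=0 T0.R1=0 T1.R0=0
T0.R0=0 T0.R1=0 T1.R0=2
T0.R0=0 T0.R1=2 T1.R0=0
T0.R0=0 T0.R1=2 T1.R0=2
T0.R0=2 T0.R1=0 T1.R0=0
T0.R0=2 T0.R1=2 T1.R0=0
T0.R0=2 T0.R1=2 T1.R0=2

outcome vector order: (T0.R0,T0.R1,T1.R0)
|SC outcomes| = 7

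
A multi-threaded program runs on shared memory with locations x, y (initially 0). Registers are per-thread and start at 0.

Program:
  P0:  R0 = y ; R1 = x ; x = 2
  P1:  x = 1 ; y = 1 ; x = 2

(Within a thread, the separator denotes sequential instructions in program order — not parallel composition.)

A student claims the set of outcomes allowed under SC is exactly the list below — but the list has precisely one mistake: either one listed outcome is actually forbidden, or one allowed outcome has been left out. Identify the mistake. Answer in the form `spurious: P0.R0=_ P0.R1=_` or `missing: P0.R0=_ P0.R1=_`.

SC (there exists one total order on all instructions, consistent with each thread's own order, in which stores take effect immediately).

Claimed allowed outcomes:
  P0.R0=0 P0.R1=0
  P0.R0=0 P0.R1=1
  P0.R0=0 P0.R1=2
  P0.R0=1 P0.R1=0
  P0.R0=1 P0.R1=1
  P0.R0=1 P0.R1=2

outcome vector order: (P0.R0,P0.R1)
[SC] allowed = {00; 01; 02; 11; 12}
claimed∖SC = {10}

spurious: P0.R0=1 P0.R1=0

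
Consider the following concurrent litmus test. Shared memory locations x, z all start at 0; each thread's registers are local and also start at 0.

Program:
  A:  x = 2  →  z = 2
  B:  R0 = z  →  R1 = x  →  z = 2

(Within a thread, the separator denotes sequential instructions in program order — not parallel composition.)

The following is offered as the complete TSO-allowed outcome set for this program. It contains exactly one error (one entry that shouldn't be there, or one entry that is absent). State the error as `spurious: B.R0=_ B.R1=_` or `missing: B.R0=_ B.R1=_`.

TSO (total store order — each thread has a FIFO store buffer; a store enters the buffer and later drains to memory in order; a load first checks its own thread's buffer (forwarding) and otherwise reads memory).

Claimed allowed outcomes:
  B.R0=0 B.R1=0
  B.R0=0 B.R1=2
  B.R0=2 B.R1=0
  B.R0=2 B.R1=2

spurious: B.R0=2 B.R1=0

outcome vector order: (B.R0,B.R1)
[TSO] allowed = {(0,0), (0,2), (2,2)}
claimed∖TSO = {(2,0)}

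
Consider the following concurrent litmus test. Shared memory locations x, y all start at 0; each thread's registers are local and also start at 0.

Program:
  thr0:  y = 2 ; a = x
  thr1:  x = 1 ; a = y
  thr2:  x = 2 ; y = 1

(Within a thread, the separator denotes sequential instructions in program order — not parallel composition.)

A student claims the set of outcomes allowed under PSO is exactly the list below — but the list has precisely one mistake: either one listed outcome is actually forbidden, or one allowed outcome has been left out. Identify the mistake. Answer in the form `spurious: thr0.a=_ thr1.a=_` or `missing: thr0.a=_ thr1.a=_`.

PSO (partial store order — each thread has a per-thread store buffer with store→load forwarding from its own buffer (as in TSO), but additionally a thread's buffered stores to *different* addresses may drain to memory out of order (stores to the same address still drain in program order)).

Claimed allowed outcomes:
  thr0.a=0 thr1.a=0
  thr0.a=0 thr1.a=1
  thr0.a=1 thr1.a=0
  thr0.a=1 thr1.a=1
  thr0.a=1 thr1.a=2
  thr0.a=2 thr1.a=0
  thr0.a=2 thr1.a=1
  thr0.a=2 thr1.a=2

outcome vector order: (thr0.a,thr1.a)
[PSO] allowed = {<0 0>, <0 1>, <0 2>, <1 0>, <1 1>, <1 2>, <2 0>, <2 1>, <2 2>}
PSO∖claimed = {<0 2>}

missing: thr0.a=0 thr1.a=2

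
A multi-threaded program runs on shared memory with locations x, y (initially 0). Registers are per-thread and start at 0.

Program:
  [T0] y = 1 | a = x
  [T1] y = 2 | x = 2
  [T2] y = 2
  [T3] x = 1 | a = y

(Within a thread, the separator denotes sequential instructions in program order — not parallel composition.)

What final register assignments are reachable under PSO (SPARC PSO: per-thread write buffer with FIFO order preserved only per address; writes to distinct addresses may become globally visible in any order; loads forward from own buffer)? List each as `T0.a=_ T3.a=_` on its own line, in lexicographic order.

T0.a=0 T3.a=0
T0.a=0 T3.a=1
T0.a=0 T3.a=2
T0.a=1 T3.a=0
T0.a=1 T3.a=1
T0.a=1 T3.a=2
T0.a=2 T3.a=0
T0.a=2 T3.a=1
T0.a=2 T3.a=2

outcome vector order: (T0.a,T3.a)
|PSO outcomes| = 9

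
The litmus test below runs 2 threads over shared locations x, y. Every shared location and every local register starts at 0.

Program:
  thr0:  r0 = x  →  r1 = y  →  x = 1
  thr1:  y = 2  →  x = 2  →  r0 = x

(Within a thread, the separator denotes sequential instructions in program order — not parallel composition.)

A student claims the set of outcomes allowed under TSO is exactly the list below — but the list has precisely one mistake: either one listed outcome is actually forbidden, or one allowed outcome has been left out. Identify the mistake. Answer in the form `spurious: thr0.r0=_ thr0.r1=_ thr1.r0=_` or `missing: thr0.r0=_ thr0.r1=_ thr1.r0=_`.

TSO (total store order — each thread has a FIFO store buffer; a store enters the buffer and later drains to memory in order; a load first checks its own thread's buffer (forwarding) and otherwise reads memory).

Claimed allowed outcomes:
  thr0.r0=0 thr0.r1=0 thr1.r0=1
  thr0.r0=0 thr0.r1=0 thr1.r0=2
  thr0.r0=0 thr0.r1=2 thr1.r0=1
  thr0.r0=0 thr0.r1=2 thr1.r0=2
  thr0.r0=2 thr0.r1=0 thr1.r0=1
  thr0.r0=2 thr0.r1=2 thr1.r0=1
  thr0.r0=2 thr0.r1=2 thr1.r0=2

outcome vector order: (thr0.r0,thr0.r1,thr1.r0)
under TSO → 001 002 021 022 221 222
claimed∖TSO = {201}

spurious: thr0.r0=2 thr0.r1=0 thr1.r0=1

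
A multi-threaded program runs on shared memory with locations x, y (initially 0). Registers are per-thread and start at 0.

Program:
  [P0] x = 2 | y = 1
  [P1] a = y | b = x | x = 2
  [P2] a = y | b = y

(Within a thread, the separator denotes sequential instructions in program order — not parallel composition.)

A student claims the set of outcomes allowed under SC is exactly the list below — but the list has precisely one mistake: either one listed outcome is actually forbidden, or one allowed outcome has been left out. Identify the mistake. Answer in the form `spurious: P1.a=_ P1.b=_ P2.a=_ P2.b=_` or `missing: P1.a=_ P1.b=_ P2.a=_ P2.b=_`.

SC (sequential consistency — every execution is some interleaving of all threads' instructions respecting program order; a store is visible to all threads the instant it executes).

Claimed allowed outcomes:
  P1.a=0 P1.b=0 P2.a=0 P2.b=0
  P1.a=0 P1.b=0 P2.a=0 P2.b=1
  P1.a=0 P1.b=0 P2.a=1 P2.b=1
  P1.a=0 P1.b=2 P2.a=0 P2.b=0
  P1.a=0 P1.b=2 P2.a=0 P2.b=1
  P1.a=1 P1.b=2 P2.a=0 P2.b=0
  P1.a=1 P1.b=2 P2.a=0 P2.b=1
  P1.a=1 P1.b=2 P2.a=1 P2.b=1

outcome vector order: (P1.a,P1.b,P2.a,P2.b)
[SC] allowed = {(0,0,0,0), (0,0,0,1), (0,0,1,1), (0,2,0,0), (0,2,0,1), (0,2,1,1), (1,2,0,0), (1,2,0,1), (1,2,1,1)}
SC∖claimed = {(0,2,1,1)}

missing: P1.a=0 P1.b=2 P2.a=1 P2.b=1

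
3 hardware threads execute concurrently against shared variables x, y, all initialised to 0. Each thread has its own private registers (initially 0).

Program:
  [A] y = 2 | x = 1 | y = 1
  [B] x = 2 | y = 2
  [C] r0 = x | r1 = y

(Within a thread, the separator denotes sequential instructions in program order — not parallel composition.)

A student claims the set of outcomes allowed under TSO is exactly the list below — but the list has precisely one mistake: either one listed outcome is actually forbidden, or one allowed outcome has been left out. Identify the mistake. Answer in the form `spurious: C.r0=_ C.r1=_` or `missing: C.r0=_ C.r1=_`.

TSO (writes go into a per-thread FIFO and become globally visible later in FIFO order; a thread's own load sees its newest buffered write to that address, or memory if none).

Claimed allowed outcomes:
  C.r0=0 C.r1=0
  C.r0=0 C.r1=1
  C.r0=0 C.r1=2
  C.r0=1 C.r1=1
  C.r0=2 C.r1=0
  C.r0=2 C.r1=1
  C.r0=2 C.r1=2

missing: C.r0=1 C.r1=2

outcome vector order: (C.r0,C.r1)
TSO: 8 outcomes — {<0 0> <0 1> <0 2> <1 1> <1 2> <2 0> <2 1> <2 2>}
TSO∖claimed = {<1 2>}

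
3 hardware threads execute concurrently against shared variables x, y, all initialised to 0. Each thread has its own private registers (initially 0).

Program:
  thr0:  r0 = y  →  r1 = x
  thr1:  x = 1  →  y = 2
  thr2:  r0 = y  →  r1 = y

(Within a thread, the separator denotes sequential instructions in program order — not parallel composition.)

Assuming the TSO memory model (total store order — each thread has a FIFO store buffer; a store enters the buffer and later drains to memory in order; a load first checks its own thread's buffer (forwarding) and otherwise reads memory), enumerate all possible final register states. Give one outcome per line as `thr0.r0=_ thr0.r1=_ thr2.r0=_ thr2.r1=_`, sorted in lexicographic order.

outcome vector order: (thr0.r0,thr0.r1,thr2.r0,thr2.r1)
|TSO outcomes| = 9

thr0.r0=0 thr0.r1=0 thr2.r0=0 thr2.r1=0
thr0.r0=0 thr0.r1=0 thr2.r0=0 thr2.r1=2
thr0.r0=0 thr0.r1=0 thr2.r0=2 thr2.r1=2
thr0.r0=0 thr0.r1=1 thr2.r0=0 thr2.r1=0
thr0.r0=0 thr0.r1=1 thr2.r0=0 thr2.r1=2
thr0.r0=0 thr0.r1=1 thr2.r0=2 thr2.r1=2
thr0.r0=2 thr0.r1=1 thr2.r0=0 thr2.r1=0
thr0.r0=2 thr0.r1=1 thr2.r0=0 thr2.r1=2
thr0.r0=2 thr0.r1=1 thr2.r0=2 thr2.r1=2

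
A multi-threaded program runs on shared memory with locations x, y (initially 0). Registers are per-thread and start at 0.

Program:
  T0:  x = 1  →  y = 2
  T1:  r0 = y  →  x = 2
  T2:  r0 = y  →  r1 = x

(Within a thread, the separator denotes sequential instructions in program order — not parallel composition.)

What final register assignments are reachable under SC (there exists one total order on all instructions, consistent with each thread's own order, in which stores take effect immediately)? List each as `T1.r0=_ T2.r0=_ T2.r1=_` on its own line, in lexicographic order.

outcome vector order: (T1.r0,T2.r0,T2.r1)
|SC outcomes| = 10

T1.r0=0 T2.r0=0 T2.r1=0
T1.r0=0 T2.r0=0 T2.r1=1
T1.r0=0 T2.r0=0 T2.r1=2
T1.r0=0 T2.r0=2 T2.r1=1
T1.r0=0 T2.r0=2 T2.r1=2
T1.r0=2 T2.r0=0 T2.r1=0
T1.r0=2 T2.r0=0 T2.r1=1
T1.r0=2 T2.r0=0 T2.r1=2
T1.r0=2 T2.r0=2 T2.r1=1
T1.r0=2 T2.r0=2 T2.r1=2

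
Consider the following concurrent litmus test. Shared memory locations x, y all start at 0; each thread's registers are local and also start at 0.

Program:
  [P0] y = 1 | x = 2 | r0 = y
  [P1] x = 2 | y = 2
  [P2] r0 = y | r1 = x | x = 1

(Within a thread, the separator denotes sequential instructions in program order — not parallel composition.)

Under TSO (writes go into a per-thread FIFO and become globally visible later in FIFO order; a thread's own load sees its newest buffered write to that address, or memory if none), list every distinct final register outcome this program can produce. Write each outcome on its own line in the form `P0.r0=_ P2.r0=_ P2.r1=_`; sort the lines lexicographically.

P0.r0=1 P2.r0=0 P2.r1=0
P0.r0=1 P2.r0=0 P2.r1=2
P0.r0=1 P2.r0=1 P2.r1=0
P0.r0=1 P2.r0=1 P2.r1=2
P0.r0=1 P2.r0=2 P2.r1=2
P0.r0=2 P2.r0=0 P2.r1=0
P0.r0=2 P2.r0=0 P2.r1=2
P0.r0=2 P2.r0=1 P2.r1=0
P0.r0=2 P2.r0=1 P2.r1=2
P0.r0=2 P2.r0=2 P2.r1=2

outcome vector order: (P0.r0,P2.r0,P2.r1)
|TSO outcomes| = 10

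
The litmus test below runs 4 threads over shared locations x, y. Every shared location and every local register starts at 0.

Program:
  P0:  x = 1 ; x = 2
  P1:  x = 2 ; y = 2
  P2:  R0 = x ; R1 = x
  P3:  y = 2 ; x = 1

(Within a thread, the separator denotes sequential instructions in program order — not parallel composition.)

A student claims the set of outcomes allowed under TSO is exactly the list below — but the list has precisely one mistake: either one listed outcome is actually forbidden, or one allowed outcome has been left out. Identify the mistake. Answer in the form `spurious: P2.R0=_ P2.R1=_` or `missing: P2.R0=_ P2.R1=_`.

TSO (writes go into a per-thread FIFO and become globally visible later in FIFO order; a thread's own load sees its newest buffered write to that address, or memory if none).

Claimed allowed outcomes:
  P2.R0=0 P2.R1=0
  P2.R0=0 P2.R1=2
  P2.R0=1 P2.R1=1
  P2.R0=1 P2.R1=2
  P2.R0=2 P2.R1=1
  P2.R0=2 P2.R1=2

missing: P2.R0=0 P2.R1=1

outcome vector order: (P2.R0,P2.R1)
[TSO] allowed = {0/0; 0/1; 0/2; 1/1; 1/2; 2/1; 2/2}
TSO∖claimed = {0/1}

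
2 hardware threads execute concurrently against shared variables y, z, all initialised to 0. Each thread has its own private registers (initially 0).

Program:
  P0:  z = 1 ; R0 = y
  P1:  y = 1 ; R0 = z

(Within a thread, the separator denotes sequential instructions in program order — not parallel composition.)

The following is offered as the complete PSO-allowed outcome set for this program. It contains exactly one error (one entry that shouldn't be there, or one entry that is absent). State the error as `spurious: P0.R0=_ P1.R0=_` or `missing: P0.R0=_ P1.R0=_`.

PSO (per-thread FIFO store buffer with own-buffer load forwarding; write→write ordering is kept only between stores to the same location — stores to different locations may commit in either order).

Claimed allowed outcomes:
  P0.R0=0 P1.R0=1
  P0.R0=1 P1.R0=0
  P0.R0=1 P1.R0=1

outcome vector order: (P0.R0,P1.R0)
under PSO → (0,0); (0,1); (1,0); (1,1)
PSO∖claimed = {(0,0)}

missing: P0.R0=0 P1.R0=0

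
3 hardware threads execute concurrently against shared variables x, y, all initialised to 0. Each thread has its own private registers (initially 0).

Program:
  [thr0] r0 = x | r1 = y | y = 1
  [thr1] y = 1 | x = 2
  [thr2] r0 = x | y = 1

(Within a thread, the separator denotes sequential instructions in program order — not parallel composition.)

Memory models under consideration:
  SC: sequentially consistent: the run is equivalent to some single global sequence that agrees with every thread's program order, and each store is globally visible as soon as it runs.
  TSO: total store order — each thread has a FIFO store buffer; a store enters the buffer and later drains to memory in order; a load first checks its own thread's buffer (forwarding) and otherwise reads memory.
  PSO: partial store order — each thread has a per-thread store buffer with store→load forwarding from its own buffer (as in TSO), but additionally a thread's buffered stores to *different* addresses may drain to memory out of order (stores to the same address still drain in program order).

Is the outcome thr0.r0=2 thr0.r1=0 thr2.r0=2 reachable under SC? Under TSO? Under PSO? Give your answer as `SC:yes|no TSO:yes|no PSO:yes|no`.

SC:no TSO:no PSO:yes

outcome vector order: (thr0.r0,thr0.r1,thr2.r0)
SC (6): 000, 002, 010, 012, 210, 212
TSO (6): 000, 002, 010, 012, 210, 212
PSO (8): 000, 002, 010, 012, 200, 202, 210, 212
target 202 ∈ {PSO}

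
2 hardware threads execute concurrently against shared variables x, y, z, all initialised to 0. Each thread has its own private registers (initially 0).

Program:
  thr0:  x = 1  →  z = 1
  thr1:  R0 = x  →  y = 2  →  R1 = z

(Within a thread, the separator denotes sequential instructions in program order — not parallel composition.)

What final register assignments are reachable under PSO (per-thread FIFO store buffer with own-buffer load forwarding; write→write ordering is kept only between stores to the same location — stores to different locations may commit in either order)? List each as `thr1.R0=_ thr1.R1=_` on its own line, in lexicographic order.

outcome vector order: (thr1.R0,thr1.R1)
|PSO outcomes| = 4

thr1.R0=0 thr1.R1=0
thr1.R0=0 thr1.R1=1
thr1.R0=1 thr1.R1=0
thr1.R0=1 thr1.R1=1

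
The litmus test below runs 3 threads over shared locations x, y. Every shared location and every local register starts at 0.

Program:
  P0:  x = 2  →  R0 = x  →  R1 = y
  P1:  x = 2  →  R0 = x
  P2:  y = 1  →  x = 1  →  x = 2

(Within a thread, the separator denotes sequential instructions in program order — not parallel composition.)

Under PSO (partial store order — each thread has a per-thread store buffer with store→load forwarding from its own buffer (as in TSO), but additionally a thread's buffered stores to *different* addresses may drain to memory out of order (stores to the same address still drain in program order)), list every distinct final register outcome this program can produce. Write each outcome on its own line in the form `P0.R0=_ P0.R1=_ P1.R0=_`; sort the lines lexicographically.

outcome vector order: (P0.R0,P0.R1,P1.R0)
|PSO outcomes| = 8

P0.R0=1 P0.R1=0 P1.R0=1
P0.R0=1 P0.R1=0 P1.R0=2
P0.R0=1 P0.R1=1 P1.R0=1
P0.R0=1 P0.R1=1 P1.R0=2
P0.R0=2 P0.R1=0 P1.R0=1
P0.R0=2 P0.R1=0 P1.R0=2
P0.R0=2 P0.R1=1 P1.R0=1
P0.R0=2 P0.R1=1 P1.R0=2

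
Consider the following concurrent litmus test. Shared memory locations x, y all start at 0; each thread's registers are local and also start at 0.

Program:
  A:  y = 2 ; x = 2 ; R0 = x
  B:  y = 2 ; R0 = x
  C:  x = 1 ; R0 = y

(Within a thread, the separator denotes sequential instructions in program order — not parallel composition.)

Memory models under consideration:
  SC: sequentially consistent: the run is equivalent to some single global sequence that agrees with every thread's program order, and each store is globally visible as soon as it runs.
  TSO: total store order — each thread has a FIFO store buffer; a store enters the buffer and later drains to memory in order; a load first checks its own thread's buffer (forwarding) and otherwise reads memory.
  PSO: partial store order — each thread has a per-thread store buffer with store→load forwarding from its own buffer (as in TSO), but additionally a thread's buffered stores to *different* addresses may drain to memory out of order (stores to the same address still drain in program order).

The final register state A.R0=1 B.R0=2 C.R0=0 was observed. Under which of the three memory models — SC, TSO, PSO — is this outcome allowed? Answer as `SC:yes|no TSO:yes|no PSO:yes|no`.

outcome vector order: (A.R0,B.R0,C.R0)
SC: 8 outcomes — {102; 112; 122; 202; 210; 212; 220; 222}
TSO: 12 outcomes — {100; 102; 110; 112; 120; 122; 200; 202; 210; 212; 220; 222}
PSO: 12 outcomes — {100; 102; 110; 112; 120; 122; 200; 202; 210; 212; 220; 222}
target 120 ∈ {TSO,PSO}

SC:no TSO:yes PSO:yes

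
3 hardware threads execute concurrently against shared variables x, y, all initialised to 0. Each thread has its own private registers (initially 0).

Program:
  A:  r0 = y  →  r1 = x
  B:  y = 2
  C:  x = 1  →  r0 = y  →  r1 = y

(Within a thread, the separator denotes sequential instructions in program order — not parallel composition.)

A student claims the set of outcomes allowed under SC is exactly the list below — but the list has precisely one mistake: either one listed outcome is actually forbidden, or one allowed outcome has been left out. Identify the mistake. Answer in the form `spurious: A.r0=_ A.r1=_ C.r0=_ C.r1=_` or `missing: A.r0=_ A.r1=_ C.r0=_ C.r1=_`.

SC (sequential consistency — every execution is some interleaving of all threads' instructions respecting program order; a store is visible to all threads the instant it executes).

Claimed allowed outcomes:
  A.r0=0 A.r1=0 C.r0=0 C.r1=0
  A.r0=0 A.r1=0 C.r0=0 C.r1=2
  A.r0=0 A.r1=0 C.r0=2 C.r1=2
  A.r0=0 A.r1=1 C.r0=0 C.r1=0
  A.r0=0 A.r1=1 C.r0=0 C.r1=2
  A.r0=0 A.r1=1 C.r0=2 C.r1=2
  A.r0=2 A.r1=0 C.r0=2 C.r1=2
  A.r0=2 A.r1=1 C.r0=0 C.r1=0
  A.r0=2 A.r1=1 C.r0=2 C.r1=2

missing: A.r0=2 A.r1=1 C.r0=0 C.r1=2

outcome vector order: (A.r0,A.r1,C.r0,C.r1)
SC (10): (0,0,0,0) (0,0,0,2) (0,0,2,2) (0,1,0,0) (0,1,0,2) (0,1,2,2) (2,0,2,2) (2,1,0,0) (2,1,0,2) (2,1,2,2)
SC∖claimed = {(2,1,0,2)}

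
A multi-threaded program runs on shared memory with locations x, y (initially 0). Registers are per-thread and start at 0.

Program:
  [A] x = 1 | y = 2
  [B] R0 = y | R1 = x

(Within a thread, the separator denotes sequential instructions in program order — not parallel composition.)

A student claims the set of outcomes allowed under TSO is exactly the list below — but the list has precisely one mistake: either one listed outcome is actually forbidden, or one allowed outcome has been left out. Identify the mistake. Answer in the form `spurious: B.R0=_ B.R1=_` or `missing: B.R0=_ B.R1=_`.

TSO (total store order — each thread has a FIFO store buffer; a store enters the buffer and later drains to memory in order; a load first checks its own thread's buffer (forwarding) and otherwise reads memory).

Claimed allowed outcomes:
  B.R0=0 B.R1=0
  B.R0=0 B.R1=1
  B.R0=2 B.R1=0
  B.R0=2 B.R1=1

outcome vector order: (B.R0,B.R1)
under TSO → (0,0) (0,1) (2,1)
claimed∖TSO = {(2,0)}

spurious: B.R0=2 B.R1=0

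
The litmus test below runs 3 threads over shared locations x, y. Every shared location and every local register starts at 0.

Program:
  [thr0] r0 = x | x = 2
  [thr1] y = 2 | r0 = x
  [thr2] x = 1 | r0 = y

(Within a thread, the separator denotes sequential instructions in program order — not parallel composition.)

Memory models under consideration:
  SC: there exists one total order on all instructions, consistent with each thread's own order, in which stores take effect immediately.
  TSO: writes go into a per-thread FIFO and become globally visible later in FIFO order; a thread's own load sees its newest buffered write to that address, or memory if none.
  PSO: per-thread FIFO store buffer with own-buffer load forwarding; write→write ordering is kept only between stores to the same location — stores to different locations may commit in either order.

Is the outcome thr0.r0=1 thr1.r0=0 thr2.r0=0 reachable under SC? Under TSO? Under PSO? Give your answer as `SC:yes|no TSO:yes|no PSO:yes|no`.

SC:no TSO:yes PSO:yes

outcome vector order: (thr0.r0,thr1.r0,thr2.r0)
under SC → <0 0 2>; <0 1 0>; <0 1 2>; <0 2 0>; <0 2 2>; <1 0 2>; <1 1 0>; <1 1 2>; <1 2 0>; <1 2 2>
under TSO → <0 0 0>; <0 0 2>; <0 1 0>; <0 1 2>; <0 2 0>; <0 2 2>; <1 0 0>; <1 0 2>; <1 1 0>; <1 1 2>; <1 2 0>; <1 2 2>
under PSO → <0 0 0>; <0 0 2>; <0 1 0>; <0 1 2>; <0 2 0>; <0 2 2>; <1 0 0>; <1 0 2>; <1 1 0>; <1 1 2>; <1 2 0>; <1 2 2>
target <1 0 0> ∈ {TSO,PSO}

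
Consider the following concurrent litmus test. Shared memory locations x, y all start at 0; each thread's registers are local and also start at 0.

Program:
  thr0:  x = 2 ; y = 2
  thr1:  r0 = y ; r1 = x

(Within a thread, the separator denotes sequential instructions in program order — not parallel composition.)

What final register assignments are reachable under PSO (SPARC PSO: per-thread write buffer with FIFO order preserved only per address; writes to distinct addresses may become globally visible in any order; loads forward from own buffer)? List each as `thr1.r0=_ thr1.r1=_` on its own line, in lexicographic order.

outcome vector order: (thr1.r0,thr1.r1)
|PSO outcomes| = 4

thr1.r0=0 thr1.r1=0
thr1.r0=0 thr1.r1=2
thr1.r0=2 thr1.r1=0
thr1.r0=2 thr1.r1=2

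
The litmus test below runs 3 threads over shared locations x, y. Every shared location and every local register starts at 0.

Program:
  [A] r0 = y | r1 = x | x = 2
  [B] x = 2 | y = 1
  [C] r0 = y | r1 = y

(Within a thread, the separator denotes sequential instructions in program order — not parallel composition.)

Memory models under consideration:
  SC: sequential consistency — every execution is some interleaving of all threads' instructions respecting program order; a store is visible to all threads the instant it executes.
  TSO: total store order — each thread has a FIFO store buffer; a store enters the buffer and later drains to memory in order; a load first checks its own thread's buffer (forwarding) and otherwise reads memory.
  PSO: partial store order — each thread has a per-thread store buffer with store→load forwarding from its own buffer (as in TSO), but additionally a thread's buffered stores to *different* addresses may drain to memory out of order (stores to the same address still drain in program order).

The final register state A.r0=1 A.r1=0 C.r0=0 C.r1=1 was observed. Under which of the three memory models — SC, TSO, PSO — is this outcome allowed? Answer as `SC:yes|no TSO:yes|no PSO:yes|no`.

SC:no TSO:no PSO:yes

outcome vector order: (A.r0,A.r1,C.r0,C.r1)
under SC → (0,0,0,0), (0,0,0,1), (0,0,1,1), (0,2,0,0), (0,2,0,1), (0,2,1,1), (1,2,0,0), (1,2,0,1), (1,2,1,1)
under TSO → (0,0,0,0), (0,0,0,1), (0,0,1,1), (0,2,0,0), (0,2,0,1), (0,2,1,1), (1,2,0,0), (1,2,0,1), (1,2,1,1)
under PSO → (0,0,0,0), (0,0,0,1), (0,0,1,1), (0,2,0,0), (0,2,0,1), (0,2,1,1), (1,0,0,0), (1,0,0,1), (1,0,1,1), (1,2,0,0), (1,2,0,1), (1,2,1,1)
target (1,0,0,1) ∈ {PSO}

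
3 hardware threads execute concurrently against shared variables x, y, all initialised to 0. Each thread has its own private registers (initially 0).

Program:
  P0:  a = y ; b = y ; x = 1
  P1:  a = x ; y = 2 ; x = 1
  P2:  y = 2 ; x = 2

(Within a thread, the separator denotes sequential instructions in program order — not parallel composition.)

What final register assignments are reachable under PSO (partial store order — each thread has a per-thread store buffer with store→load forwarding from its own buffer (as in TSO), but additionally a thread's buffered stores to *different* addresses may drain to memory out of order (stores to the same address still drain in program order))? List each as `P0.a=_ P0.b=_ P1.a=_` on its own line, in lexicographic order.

outcome vector order: (P0.a,P0.b,P1.a)
|PSO outcomes| = 9

P0.a=0 P0.b=0 P1.a=0
P0.a=0 P0.b=0 P1.a=1
P0.a=0 P0.b=0 P1.a=2
P0.a=0 P0.b=2 P1.a=0
P0.a=0 P0.b=2 P1.a=1
P0.a=0 P0.b=2 P1.a=2
P0.a=2 P0.b=2 P1.a=0
P0.a=2 P0.b=2 P1.a=1
P0.a=2 P0.b=2 P1.a=2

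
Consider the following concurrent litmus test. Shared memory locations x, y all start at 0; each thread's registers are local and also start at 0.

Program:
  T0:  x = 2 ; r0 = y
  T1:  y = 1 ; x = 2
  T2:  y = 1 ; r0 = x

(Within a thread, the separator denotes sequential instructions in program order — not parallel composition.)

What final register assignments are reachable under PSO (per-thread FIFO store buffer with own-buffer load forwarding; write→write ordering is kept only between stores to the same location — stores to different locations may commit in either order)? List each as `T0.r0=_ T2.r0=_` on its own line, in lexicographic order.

T0.r0=0 T2.r0=0
T0.r0=0 T2.r0=2
T0.r0=1 T2.r0=0
T0.r0=1 T2.r0=2

outcome vector order: (T0.r0,T2.r0)
|PSO outcomes| = 4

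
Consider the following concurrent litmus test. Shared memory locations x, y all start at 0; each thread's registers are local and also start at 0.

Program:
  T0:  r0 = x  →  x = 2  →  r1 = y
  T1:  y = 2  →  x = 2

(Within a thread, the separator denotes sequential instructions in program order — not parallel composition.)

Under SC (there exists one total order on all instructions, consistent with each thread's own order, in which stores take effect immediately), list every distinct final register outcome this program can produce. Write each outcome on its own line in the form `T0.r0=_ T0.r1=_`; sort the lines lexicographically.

outcome vector order: (T0.r0,T0.r1)
|SC outcomes| = 3

T0.r0=0 T0.r1=0
T0.r0=0 T0.r1=2
T0.r0=2 T0.r1=2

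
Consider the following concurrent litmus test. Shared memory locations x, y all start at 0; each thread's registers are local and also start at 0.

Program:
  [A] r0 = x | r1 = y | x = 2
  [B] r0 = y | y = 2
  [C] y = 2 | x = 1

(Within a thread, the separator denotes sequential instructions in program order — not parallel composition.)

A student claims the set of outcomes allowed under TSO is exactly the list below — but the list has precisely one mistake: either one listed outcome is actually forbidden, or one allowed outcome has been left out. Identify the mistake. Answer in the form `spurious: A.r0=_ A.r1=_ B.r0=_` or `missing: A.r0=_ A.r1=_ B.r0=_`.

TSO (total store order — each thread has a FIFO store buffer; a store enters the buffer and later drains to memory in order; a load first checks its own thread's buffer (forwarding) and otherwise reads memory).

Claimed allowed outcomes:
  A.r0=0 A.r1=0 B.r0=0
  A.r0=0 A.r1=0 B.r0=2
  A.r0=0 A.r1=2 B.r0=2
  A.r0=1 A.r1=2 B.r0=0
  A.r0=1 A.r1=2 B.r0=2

missing: A.r0=0 A.r1=2 B.r0=0

outcome vector order: (A.r0,A.r1,B.r0)
under TSO → (0,0,0) (0,0,2) (0,2,0) (0,2,2) (1,2,0) (1,2,2)
TSO∖claimed = {(0,2,0)}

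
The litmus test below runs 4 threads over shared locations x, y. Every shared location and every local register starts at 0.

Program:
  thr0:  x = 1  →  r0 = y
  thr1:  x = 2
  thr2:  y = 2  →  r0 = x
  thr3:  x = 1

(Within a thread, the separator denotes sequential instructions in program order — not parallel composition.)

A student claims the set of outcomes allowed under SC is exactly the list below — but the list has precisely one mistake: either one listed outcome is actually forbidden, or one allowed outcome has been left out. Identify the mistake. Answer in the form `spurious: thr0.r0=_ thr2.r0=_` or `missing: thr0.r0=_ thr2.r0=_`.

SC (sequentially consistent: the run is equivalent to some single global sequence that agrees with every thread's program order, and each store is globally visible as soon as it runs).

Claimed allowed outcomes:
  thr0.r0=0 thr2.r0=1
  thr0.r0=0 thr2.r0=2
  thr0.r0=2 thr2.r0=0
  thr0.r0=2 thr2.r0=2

missing: thr0.r0=2 thr2.r0=1

outcome vector order: (thr0.r0,thr2.r0)
[SC] allowed = {<0 1>, <0 2>, <2 0>, <2 1>, <2 2>}
SC∖claimed = {<2 1>}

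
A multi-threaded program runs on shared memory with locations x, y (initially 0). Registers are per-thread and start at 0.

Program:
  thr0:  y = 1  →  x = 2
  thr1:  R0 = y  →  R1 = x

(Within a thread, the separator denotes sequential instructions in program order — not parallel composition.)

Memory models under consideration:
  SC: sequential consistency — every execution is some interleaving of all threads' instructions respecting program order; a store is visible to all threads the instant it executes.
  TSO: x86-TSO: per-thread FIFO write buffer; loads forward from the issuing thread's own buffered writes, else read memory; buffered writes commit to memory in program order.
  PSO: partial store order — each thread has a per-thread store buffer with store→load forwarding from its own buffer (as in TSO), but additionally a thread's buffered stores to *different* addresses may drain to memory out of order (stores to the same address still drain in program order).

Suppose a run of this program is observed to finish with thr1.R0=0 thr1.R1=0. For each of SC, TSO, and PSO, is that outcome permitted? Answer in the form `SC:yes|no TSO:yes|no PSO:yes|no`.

outcome vector order: (thr1.R0,thr1.R1)
SC (4): 0/0 0/2 1/0 1/2
TSO (4): 0/0 0/2 1/0 1/2
PSO (4): 0/0 0/2 1/0 1/2
target 0/0 ∈ {SC,TSO,PSO}

SC:yes TSO:yes PSO:yes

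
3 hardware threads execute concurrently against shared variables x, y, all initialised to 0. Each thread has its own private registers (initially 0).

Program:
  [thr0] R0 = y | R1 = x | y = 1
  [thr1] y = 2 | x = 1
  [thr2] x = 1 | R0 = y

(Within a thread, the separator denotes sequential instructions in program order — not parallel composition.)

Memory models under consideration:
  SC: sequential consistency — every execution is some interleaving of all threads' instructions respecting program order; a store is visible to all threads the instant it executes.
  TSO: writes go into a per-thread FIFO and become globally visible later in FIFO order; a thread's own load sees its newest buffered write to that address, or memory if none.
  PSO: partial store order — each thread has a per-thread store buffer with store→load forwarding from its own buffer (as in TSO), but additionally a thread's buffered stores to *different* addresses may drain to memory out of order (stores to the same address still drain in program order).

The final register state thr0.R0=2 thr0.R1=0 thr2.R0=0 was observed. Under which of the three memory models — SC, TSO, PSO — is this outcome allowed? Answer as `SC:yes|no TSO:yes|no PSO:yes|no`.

SC:no TSO:yes PSO:yes

outcome vector order: (thr0.R0,thr0.R1,thr2.R0)
under SC → 000 001 002 010 011 012 201 202 210 211 212
under TSO → 000 001 002 010 011 012 200 201 202 210 211 212
under PSO → 000 001 002 010 011 012 200 201 202 210 211 212
target 200 ∈ {TSO,PSO}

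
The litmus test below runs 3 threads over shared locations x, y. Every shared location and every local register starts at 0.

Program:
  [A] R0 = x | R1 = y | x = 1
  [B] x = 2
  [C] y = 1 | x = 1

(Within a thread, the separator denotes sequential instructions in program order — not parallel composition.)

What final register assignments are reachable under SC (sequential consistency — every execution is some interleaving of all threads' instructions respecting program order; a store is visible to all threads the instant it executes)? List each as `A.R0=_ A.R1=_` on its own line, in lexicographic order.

A.R0=0 A.R1=0
A.R0=0 A.R1=1
A.R0=1 A.R1=1
A.R0=2 A.R1=0
A.R0=2 A.R1=1

outcome vector order: (A.R0,A.R1)
|SC outcomes| = 5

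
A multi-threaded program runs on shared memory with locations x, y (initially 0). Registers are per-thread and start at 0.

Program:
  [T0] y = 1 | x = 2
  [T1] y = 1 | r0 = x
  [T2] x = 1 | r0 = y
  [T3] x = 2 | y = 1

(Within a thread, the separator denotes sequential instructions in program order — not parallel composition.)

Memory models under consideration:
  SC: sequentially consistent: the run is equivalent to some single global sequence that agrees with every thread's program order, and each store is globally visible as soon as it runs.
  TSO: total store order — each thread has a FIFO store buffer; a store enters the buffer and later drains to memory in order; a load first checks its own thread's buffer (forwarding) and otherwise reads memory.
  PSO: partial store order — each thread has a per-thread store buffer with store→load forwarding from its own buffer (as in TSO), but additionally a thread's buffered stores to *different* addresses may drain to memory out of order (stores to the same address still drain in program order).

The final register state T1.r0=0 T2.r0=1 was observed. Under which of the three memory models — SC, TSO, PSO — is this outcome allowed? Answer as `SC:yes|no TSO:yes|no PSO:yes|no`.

SC:yes TSO:yes PSO:yes

outcome vector order: (T1.r0,T2.r0)
SC (5): (0,1); (1,0); (1,1); (2,0); (2,1)
TSO (6): (0,0); (0,1); (1,0); (1,1); (2,0); (2,1)
PSO (6): (0,0); (0,1); (1,0); (1,1); (2,0); (2,1)
target (0,1) ∈ {SC,TSO,PSO}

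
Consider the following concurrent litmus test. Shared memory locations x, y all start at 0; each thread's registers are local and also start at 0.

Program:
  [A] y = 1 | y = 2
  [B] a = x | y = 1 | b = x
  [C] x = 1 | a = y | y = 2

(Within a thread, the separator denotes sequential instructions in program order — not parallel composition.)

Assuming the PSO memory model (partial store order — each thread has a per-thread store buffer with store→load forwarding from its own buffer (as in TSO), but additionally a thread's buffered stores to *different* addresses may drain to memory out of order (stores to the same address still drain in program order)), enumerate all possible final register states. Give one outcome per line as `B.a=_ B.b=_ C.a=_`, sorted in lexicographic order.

outcome vector order: (B.a,B.b,C.a)
|PSO outcomes| = 9

B.a=0 B.b=0 C.a=0
B.a=0 B.b=0 C.a=1
B.a=0 B.b=0 C.a=2
B.a=0 B.b=1 C.a=0
B.a=0 B.b=1 C.a=1
B.a=0 B.b=1 C.a=2
B.a=1 B.b=1 C.a=0
B.a=1 B.b=1 C.a=1
B.a=1 B.b=1 C.a=2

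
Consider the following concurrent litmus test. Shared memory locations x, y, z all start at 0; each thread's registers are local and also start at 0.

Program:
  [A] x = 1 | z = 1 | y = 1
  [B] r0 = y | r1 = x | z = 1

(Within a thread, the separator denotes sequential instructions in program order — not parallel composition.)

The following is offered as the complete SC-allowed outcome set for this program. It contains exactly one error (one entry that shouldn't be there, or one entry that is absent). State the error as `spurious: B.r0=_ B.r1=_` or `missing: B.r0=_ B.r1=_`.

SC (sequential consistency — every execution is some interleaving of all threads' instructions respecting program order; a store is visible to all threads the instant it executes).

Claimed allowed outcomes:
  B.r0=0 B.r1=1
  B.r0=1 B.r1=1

outcome vector order: (B.r0,B.r1)
SC (3): 0/0, 0/1, 1/1
SC∖claimed = {0/0}

missing: B.r0=0 B.r1=0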